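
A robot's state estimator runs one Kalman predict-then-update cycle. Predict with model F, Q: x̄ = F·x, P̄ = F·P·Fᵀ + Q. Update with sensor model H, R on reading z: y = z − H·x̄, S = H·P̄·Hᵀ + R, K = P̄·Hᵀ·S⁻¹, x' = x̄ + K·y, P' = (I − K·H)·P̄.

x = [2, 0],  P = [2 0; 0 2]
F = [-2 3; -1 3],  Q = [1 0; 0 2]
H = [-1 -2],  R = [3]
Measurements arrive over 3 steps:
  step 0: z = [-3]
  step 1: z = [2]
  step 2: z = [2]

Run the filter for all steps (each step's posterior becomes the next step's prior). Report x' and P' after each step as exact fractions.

step 0: x' = [-43/206, 157/103], P' = [521/206 -77/103; -77/103 88/103]
step 1: x' = [-23567/18076, -3735/18076], P' = [43469/18076 -11425/18076; -11425/18076 13883/18076]
step 2: x' = [-118389/2859539, -2655137/2859539], P' = [6883775/2859539 -1816759/2859539; -1816759/2859539 4399597/5719078]

step 0: x̄ = F·x = [-4, -2]
step 0: P̄ = F·P·Fᵀ + Q = [27 22; 22 22]
step 0: y = z − H·x̄ = [-11]
step 0: S = H·P̄·Hᵀ + R = [206]
step 0: K = P̄·Hᵀ·S⁻¹ = [-71/206; -33/103]
step 0: x' = x̄ + K·y = [-43/206, 157/103]
step 0: P' = (I − K·H)·P̄ = [521/206 -77/103; -77/103 88/103]
step 1: x̄ = F·x = [514/103, 985/206]
step 1: P̄ = F·P·Fᵀ + Q = [2861/103 2006/103; 2006/103 3441/206]
step 1: y = z − H·x̄ = [1705/103]
step 1: S = H·P̄·Hᵀ + R = [18076/103]
step 1: K = P̄·Hᵀ·S⁻¹ = [-6873/18076; -5447/18076]
step 1: x' = x̄ + K·y = [-23567/18076, -3735/18076]
step 1: P' = (I − K·H)·P̄ = [43469/18076 -11425/18076; -11425/18076 13883/18076]
step 2: x̄ = F·x = [35929/18076, 6181/9038]
step 2: P̄ = F·P·Fᵀ + Q = [453999/18076 157355/9038; 157355/9038 136559/9038]
step 2: y = z − H·x̄ = [96805/18076]
step 2: S = H·P̄·Hᵀ + R = [2859539/18076]
step 2: K = P̄·Hᵀ·S⁻¹ = [-1083419/2859539; -860946/2859539]
step 2: x' = x̄ + K·y = [-118389/2859539, -2655137/2859539]
step 2: P' = (I − K·H)·P̄ = [6883775/2859539 -1816759/2859539; -1816759/2859539 4399597/5719078]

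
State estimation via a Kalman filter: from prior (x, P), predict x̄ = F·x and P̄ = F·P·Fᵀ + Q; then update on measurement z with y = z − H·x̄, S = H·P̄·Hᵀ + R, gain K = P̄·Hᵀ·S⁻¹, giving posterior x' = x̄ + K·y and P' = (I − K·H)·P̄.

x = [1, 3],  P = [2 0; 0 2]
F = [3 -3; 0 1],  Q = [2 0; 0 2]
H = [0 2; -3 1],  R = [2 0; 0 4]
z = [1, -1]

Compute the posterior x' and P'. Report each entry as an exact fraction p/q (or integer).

x' = [648/1253, 867/1253]
P' = [598/1253 162/1253; 162/1253 530/1253]

x̄ = F·x = [-6, 3]
P̄ = F·P·Fᵀ + Q = [38 -6; -6 4]
y = z − H·x̄ = [-5, -22]
S = H·P̄·Hᵀ + R = [18 44; 44 386]
K = P̄·Hᵀ·S⁻¹ = [162/1253 -408/1253; 530/1253 11/1253]
x' = x̄ + K·y = [648/1253, 867/1253]
P' = (I − K·H)·P̄ = [598/1253 162/1253; 162/1253 530/1253]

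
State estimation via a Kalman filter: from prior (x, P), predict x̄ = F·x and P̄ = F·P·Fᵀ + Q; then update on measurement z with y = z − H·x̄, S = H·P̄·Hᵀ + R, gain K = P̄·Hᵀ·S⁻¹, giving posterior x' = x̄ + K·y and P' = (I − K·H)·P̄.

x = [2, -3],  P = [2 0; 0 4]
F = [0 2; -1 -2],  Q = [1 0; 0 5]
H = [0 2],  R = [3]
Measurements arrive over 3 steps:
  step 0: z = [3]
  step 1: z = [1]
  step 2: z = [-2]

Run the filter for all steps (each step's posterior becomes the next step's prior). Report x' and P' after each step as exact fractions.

step 0: x' = [-82/19, 30/19], P' = [591/95 -48/95; -48/95 69/95]
step 1: x' = [3180/977, 526/977], P' = [17713/4885 -108/977; -108/977 690/977]
step 2: x' = [25964/76589, -92864/76589], P' = [248789/76589 -12720/76589; -12720/76589 53778/76589]

step 0: x̄ = F·x = [-6, 4]
step 0: P̄ = F·P·Fᵀ + Q = [17 -16; -16 23]
step 0: y = z − H·x̄ = [-5]
step 0: S = H·P̄·Hᵀ + R = [95]
step 0: K = P̄·Hᵀ·S⁻¹ = [-32/95; 46/95]
step 0: x' = x̄ + K·y = [-82/19, 30/19]
step 0: P' = (I − K·H)·P̄ = [591/95 -48/95; -48/95 69/95]
step 1: x̄ = F·x = [60/19, 22/19]
step 1: P̄ = F·P·Fᵀ + Q = [371/95 -36/19; -36/19 230/19]
step 1: y = z − H·x̄ = [-25/19]
step 1: S = H·P̄·Hᵀ + R = [977/19]
step 1: K = P̄·Hᵀ·S⁻¹ = [-72/977; 460/977]
step 1: x' = x̄ + K·y = [3180/977, 526/977]
step 1: P' = (I − K·H)·P̄ = [17713/4885 -108/977; -108/977 690/977]
step 2: x̄ = F·x = [1052/977, -4232/977]
step 2: P̄ = F·P·Fᵀ + Q = [3737/977 -2544/977; -2544/977 53778/4885]
step 2: y = z − H·x̄ = [6510/977]
step 2: S = H·P̄·Hᵀ + R = [229767/4885]
step 2: K = P̄·Hᵀ·S⁻¹ = [-8480/76589; 35852/76589]
step 2: x' = x̄ + K·y = [25964/76589, -92864/76589]
step 2: P' = (I − K·H)·P̄ = [248789/76589 -12720/76589; -12720/76589 53778/76589]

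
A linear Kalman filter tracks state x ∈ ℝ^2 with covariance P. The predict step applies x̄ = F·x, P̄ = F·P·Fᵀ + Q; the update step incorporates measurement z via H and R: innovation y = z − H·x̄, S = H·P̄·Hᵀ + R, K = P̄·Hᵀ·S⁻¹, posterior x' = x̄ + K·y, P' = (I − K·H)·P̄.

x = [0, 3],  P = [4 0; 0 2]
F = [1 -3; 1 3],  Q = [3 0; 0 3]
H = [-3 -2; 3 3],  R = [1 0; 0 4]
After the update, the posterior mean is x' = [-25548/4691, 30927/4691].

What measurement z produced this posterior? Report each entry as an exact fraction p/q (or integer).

x̄ = F·x = [-9, 9]
P̄ = F·P·Fᵀ + Q = [25 -14; -14 25]
S = H·P̄·Hᵀ + R = [158 -165; -165 202]
K = P̄·Hᵀ·S⁻¹ = [-4049/4691 -2541/4691; 3829/4691 3894/4691]
x' − x̄ = [16671/4691, -11292/4691] = K·y
y = (KᵀK)⁻¹·Kᵀ·(x' − x̄) = [-6, 3]
z = y + H·x̄ = [-6, 3] + [9, 0] = [3, 3]

z = [3, 3]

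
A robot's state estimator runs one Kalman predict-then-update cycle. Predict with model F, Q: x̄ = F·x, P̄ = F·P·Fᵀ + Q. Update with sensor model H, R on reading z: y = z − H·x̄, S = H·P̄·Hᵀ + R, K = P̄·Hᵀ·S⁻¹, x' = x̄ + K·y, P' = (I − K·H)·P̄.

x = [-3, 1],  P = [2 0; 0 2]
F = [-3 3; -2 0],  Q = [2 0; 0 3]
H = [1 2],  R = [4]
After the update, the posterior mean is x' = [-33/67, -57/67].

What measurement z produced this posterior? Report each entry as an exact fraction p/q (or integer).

x̄ = F·x = [12, 6]
P̄ = F·P·Fᵀ + Q = [38 12; 12 11]
S = H·P̄·Hᵀ + R = [134]
K = P̄·Hᵀ·S⁻¹ = [31/67; 17/67]
x' − x̄ = [-837/67, -459/67] = K·y
y = (KᵀK)⁻¹·Kᵀ·(x' − x̄) = [-27]
z = y + H·x̄ = [-27] + [24] = [-3]

z = [-3]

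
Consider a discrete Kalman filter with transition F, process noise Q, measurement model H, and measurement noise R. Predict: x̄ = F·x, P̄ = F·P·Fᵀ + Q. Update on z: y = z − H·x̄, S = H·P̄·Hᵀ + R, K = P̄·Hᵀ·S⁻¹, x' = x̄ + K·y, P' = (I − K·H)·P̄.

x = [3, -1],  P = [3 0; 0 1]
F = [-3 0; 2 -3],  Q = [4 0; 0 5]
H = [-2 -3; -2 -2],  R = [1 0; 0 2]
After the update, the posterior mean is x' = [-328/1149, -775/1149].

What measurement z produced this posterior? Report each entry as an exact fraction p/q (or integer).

z = [3, 1]

x̄ = F·x = [-9, 9]
P̄ = F·P·Fᵀ + Q = [31 -18; -18 26]
S = H·P̄·Hᵀ + R = [143 100; 100 86]
K = P̄·Hᵀ·S⁻¹ = [956/1149 -1459/1149; -1006/1149 956/1149]
x' − x̄ = [10013/1149, -11116/1149] = K·y
y = (KᵀK)⁻¹·Kᵀ·(x' − x̄) = [12, 1]
z = y + H·x̄ = [12, 1] + [-9, 0] = [3, 1]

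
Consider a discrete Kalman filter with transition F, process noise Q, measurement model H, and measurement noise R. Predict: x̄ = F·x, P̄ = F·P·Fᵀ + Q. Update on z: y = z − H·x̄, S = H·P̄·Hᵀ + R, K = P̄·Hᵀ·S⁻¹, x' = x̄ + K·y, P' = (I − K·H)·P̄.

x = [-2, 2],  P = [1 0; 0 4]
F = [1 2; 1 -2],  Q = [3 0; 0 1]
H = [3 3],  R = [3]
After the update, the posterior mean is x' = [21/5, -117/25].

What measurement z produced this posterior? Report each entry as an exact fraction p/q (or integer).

x̄ = F·x = [2, -6]
P̄ = F·P·Fᵀ + Q = [20 -15; -15 18]
S = H·P̄·Hᵀ + R = [75]
K = P̄·Hᵀ·S⁻¹ = [1/5; 3/25]
x' − x̄ = [11/5, 33/25] = K·y
y = (KᵀK)⁻¹·Kᵀ·(x' − x̄) = [11]
z = y + H·x̄ = [11] + [-12] = [-1]

z = [-1]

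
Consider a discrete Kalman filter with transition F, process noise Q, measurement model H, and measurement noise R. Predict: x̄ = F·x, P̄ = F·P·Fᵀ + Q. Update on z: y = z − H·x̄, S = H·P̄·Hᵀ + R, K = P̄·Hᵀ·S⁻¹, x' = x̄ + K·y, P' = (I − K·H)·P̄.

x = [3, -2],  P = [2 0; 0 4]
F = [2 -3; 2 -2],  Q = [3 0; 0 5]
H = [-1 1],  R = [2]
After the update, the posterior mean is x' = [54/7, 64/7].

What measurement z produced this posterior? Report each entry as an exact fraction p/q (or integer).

x̄ = F·x = [12, 10]
P̄ = F·P·Fᵀ + Q = [47 32; 32 29]
S = H·P̄·Hᵀ + R = [14]
K = P̄·Hᵀ·S⁻¹ = [-15/14; -3/14]
x' − x̄ = [-30/7, -6/7] = K·y
y = (KᵀK)⁻¹·Kᵀ·(x' − x̄) = [4]
z = y + H·x̄ = [4] + [-2] = [2]

z = [2]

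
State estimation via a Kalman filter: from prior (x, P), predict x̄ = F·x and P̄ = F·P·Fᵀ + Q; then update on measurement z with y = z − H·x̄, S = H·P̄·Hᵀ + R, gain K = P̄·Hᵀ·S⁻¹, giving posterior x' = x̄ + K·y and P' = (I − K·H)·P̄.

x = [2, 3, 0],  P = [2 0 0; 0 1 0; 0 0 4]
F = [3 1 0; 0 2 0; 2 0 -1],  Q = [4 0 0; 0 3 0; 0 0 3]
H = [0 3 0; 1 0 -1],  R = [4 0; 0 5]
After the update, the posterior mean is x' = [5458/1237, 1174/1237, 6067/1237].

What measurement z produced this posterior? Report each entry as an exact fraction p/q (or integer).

z = [2, -2]

x̄ = F·x = [9, 6, 4]
P̄ = F·P·Fᵀ + Q = [23 2 12; 2 7 0; 12 0 15]
S = H·P̄·Hᵀ + R = [67 6; 6 19]
K = P̄·Hᵀ·S⁻¹ = [48/1237 701/1237; 387/1237 8/1237; 18/1237 -201/1237]
x' − x̄ = [-5675/1237, -6248/1237, 1119/1237] = K·y
y = (KᵀK)⁻¹·Kᵀ·(x' − x̄) = [-16, -7]
z = y + H·x̄ = [-16, -7] + [18, 5] = [2, -2]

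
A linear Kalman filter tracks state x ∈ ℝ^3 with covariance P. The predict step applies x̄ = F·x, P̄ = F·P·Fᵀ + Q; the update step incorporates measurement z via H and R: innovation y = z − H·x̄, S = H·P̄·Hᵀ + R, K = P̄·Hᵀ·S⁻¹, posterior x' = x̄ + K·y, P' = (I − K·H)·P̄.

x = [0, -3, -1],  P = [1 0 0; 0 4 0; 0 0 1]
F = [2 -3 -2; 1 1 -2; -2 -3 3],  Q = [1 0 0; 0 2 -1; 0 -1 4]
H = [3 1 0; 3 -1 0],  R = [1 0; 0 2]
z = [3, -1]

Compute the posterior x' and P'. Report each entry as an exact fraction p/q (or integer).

x̄ = F·x = [11, -1, 6]
P̄ = F·P·Fᵀ + Q = [45 -6 26; -6 11 -21; 26 -21 53]
y = z − H·x̄ = [-29, -35]
S = H·P̄·Hᵀ + R = [381 394; 394 454]
K = P̄·Hᵀ·S⁻¹ = [1506/8869 2895/17738; 4124/8869 -8291/17738; -6564/8869 15261/17738]
x' = x̄ + K·y = [6445/17738, 33255/17738, -46995/17738]
P' = (I − K·H)·P̄ = [1467/17738 -1389/17738 2899/17738; -1389/17738 12415/17738 -21825/17738; 2899/17738 -21825/17738 177571/17738]

x' = [6445/17738, 33255/17738, -46995/17738]
P' = [1467/17738 -1389/17738 2899/17738; -1389/17738 12415/17738 -21825/17738; 2899/17738 -21825/17738 177571/17738]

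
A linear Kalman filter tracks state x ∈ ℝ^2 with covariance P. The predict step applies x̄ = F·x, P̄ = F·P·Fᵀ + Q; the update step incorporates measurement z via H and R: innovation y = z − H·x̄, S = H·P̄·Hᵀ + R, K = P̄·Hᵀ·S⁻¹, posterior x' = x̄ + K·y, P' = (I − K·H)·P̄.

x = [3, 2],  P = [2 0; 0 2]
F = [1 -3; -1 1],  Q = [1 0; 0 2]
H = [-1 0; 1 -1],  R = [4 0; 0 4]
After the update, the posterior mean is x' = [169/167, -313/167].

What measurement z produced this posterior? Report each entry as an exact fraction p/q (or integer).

z = [-3, 2]

x̄ = F·x = [-3, -1]
P̄ = F·P·Fᵀ + Q = [21 -8; -8 6]
S = H·P̄·Hᵀ + R = [25 -29; -29 47]
K = P̄·Hᵀ·S⁻¹ = [-73/167 58/167; -15/167 -59/167]
x' − x̄ = [670/167, -146/167] = K·y
y = (KᵀK)⁻¹·Kᵀ·(x' − x̄) = [-6, 4]
z = y + H·x̄ = [-6, 4] + [3, -2] = [-3, 2]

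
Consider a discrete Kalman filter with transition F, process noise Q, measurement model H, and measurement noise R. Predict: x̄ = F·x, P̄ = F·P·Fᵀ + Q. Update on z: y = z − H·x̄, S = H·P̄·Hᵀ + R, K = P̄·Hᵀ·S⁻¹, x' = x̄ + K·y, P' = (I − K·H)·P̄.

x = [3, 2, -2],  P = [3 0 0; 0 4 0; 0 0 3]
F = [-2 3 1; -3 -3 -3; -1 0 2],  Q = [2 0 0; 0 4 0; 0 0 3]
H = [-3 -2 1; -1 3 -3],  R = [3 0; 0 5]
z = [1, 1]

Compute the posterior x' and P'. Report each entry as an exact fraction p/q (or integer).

x̄ = F·x = [-2, -9, -7]
P̄ = F·P·Fᵀ + Q = [53 -27 12; -27 94 -9; 12 -9 18]
y = z − H·x̄ = [-16, 5]
S = H·P̄·Hᵀ + R = [514 -255; -255 1462]
K = P̄·Hᵀ·S⁻¹ = [-10548/40379 -6535/40379; -4936/40379 143124/686443; -1395/40379 -47802/686443]
x' = x̄ + K·y = [55335/40379, -4119775/686443, -4664671/686443]
P' = (I − K·H)·P̄ = [48173/40379 -118041/40379 -123207/40379; -118041/40379 6702186/686443 7132545/686443; -123207/40379 7132545/686443 7910388/686443]

x' = [55335/40379, -4119775/686443, -4664671/686443]
P' = [48173/40379 -118041/40379 -123207/40379; -118041/40379 6702186/686443 7132545/686443; -123207/40379 7132545/686443 7910388/686443]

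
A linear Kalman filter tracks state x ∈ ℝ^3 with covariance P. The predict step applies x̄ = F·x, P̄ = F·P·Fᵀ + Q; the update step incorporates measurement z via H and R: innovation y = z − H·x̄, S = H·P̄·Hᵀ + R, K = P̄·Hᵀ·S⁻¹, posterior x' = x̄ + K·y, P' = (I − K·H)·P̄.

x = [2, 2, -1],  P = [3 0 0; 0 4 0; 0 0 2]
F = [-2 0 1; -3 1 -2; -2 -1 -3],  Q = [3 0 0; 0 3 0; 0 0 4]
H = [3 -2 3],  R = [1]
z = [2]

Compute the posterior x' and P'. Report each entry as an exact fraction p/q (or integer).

x̄ = F·x = [-5, -2, -3]
P̄ = F·P·Fᵀ + Q = [17 14 6; 14 42 26; 6 26 38]
y = z − H·x̄ = [22]
S = H·P̄·Hᵀ + R = [292]
K = P̄·Hᵀ·S⁻¹ = [41/292; 9/73; 20/73]
x' = x̄ + K·y = [-279/146, 52/73, 221/73]
P' = (I − K·H)·P̄ = [3283/292 653/73 -382/73; 653/73 2742/73 1178/73; -382/73 1178/73 1174/73]

x' = [-279/146, 52/73, 221/73]
P' = [3283/292 653/73 -382/73; 653/73 2742/73 1178/73; -382/73 1178/73 1174/73]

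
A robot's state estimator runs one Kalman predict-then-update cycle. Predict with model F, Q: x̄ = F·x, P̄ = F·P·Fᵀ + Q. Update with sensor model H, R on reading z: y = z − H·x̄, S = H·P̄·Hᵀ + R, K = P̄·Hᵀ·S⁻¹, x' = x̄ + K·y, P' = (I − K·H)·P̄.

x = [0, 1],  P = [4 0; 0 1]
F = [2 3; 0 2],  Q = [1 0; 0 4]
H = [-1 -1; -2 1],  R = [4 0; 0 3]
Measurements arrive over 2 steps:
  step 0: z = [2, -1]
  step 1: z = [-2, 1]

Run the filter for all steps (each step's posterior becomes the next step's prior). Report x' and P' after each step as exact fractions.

step 0: x̄ = F·x = [3, 2]
step 0: P̄ = F·P·Fᵀ + Q = [26 6; 6 8]
step 0: y = z − H·x̄ = [7, 3]
step 0: S = H·P̄·Hᵀ + R = [50 50; 50 91]
step 0: K = P̄·Hᵀ·S⁻¹ = [-306/1025 -14/41; -537/1025 10/41]
step 0: x' = x̄ + K·y = [-117/1025, -959/1025]
step 0: P' = (I − K·H)·P̄ = [758/1025 466/1025; 466/1025 1682/1025]
step 1: x̄ = F·x = [-3111/1025, -1918/1025]
step 1: P̄ = F·P·Fᵀ + Q = [24787/1025 11956/1025; 11956/1025 10828/1025]
step 1: y = z − H·x̄ = [-7079/1025, -3279/1025]
step 1: S = H·P̄·Hᵀ + R = [63627/1025 50702/1025; 50702/1025 65227/1025]
step 1: K = P̄·Hᵀ·S⁻¹ = [-477393/1540981 -517636/1540981; -802680/1540981 314828/1540981]
step 1: x' = x̄ + K·y = [275904/1540981, 1652926/1540981]
step 1: P' = (I − K·H)·P̄ = [1154160/1540981 755412/1540981; 755412/1540981 2455308/1540981]

step 0: x' = [-117/1025, -959/1025], P' = [758/1025 466/1025; 466/1025 1682/1025]
step 1: x' = [275904/1540981, 1652926/1540981], P' = [1154160/1540981 755412/1540981; 755412/1540981 2455308/1540981]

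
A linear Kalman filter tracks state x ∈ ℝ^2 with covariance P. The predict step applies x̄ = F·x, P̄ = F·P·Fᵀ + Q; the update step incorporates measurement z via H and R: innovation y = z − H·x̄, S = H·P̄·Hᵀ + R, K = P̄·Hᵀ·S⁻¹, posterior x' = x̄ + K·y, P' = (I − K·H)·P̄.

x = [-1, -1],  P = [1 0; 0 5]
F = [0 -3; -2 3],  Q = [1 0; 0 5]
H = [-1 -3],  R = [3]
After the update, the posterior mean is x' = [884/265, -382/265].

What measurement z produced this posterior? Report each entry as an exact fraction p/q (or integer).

z = [1]

x̄ = F·x = [3, -1]
P̄ = F·P·Fᵀ + Q = [46 -45; -45 54]
S = H·P̄·Hᵀ + R = [265]
K = P̄·Hᵀ·S⁻¹ = [89/265; -117/265]
x' − x̄ = [89/265, -117/265] = K·y
y = (KᵀK)⁻¹·Kᵀ·(x' − x̄) = [1]
z = y + H·x̄ = [1] + [0] = [1]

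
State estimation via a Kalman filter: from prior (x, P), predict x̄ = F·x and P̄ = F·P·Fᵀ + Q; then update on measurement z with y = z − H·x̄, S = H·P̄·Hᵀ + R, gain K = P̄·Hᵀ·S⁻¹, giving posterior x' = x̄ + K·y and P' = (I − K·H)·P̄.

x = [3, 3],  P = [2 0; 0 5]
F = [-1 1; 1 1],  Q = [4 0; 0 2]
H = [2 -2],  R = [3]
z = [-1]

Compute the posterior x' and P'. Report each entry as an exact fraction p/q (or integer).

x̄ = F·x = [0, 6]
P̄ = F·P·Fᵀ + Q = [11 3; 3 9]
y = z − H·x̄ = [11]
S = H·P̄·Hᵀ + R = [59]
K = P̄·Hᵀ·S⁻¹ = [16/59; -12/59]
x' = x̄ + K·y = [176/59, 222/59]
P' = (I − K·H)·P̄ = [393/59 369/59; 369/59 387/59]

x' = [176/59, 222/59]
P' = [393/59 369/59; 369/59 387/59]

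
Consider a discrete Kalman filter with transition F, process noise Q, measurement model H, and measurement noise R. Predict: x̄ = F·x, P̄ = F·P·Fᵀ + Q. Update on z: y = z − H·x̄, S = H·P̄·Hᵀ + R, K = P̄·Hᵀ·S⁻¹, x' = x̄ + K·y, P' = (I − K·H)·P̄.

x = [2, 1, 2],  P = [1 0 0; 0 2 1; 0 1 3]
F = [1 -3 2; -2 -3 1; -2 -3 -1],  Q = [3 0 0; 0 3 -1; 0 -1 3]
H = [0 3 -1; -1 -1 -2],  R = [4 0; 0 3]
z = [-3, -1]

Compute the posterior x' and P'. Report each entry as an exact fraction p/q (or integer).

x̄ = F·x = [3, -5, -9]
P̄ = F·P·Fᵀ + Q = [22 13 7; 13 22 18; 7 18 34]
y = z − H·x̄ = [3, -21]
S = H·P̄·Hᵀ + R = [128 -120; -120 309]
K = P̄·Hᵀ·S⁻¹ = [167/1048 -38/393; 263/1048 -52/393; -415/2096 -99/262]
x' = x̄ + K·y = [5773/1048, -1539/1048, -3477/2096]
P' = (I − K·H)·P̄ = [4780/393 -595/393 -1357/262; -595/393 220/393 177/262; -1357/262 177/262 1477/524]

x' = [5773/1048, -1539/1048, -3477/2096]
P' = [4780/393 -595/393 -1357/262; -595/393 220/393 177/262; -1357/262 177/262 1477/524]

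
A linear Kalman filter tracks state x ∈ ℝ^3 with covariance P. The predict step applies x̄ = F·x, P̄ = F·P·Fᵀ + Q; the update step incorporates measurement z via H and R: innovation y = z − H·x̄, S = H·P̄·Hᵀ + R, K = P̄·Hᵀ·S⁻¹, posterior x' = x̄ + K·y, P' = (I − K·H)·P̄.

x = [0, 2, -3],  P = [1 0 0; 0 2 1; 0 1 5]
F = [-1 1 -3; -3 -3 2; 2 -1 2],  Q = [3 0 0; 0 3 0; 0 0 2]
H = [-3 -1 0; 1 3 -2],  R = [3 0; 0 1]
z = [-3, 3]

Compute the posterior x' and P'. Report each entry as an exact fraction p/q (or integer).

x' = [24707/13939, -27516/13939, -49130/13939]
P' = [66051/69695 -108186/69695 -124949/69695; -108186/69695 260826/69695 323964/69695; -124949/69695 323964/69695 423196/69695]

x̄ = F·x = [11, -12, -8]
P̄ = F·P·Fᵀ + Q = [45 -22 -29; -22 38 12; -29 12 24]
y = z − H·x̄ = [18, 12]
S = H·P̄·Hᵀ + R = [314 -179; -179 324]
K = P̄·Hᵀ·S⁻¹ = [-29989/69695 -8609/69695; 21244/69695 26364/69695; 16961/69695 551/69695]
x' = x̄ + K·y = [24707/13939, -27516/13939, -49130/13939]
P' = (I − K·H)·P̄ = [66051/69695 -108186/69695 -124949/69695; -108186/69695 260826/69695 323964/69695; -124949/69695 323964/69695 423196/69695]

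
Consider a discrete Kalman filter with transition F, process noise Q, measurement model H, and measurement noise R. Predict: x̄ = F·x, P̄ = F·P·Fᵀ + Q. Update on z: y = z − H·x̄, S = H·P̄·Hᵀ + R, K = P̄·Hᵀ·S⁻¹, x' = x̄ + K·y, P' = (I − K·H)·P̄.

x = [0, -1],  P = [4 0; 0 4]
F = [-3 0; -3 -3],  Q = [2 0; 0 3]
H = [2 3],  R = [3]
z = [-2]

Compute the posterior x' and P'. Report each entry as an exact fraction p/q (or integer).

x̄ = F·x = [0, 3]
P̄ = F·P·Fᵀ + Q = [38 36; 36 75]
y = z − H·x̄ = [-11]
S = H·P̄·Hᵀ + R = [1262]
K = P̄·Hᵀ·S⁻¹ = [92/631; 297/1262]
x' = x̄ + K·y = [-1012/631, 519/1262]
P' = (I − K·H)·P̄ = [7050/631 -4608/631; -4608/631 6441/1262]

x' = [-1012/631, 519/1262]
P' = [7050/631 -4608/631; -4608/631 6441/1262]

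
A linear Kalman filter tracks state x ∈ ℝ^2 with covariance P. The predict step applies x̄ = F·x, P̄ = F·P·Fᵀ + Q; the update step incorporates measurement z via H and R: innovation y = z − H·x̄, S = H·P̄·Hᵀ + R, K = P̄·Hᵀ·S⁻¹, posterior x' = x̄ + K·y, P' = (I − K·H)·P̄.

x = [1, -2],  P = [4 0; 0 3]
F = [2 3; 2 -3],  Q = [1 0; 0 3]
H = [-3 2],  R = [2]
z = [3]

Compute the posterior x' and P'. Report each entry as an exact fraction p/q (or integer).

x' = [71/51, 2587/714]
P' = [550/51 814/51; 814/51 17219/714]

x̄ = F·x = [-4, 8]
P̄ = F·P·Fᵀ + Q = [44 -11; -11 46]
y = z − H·x̄ = [-25]
S = H·P̄·Hᵀ + R = [714]
K = P̄·Hᵀ·S⁻¹ = [-11/51; 125/714]
x' = x̄ + K·y = [71/51, 2587/714]
P' = (I − K·H)·P̄ = [550/51 814/51; 814/51 17219/714]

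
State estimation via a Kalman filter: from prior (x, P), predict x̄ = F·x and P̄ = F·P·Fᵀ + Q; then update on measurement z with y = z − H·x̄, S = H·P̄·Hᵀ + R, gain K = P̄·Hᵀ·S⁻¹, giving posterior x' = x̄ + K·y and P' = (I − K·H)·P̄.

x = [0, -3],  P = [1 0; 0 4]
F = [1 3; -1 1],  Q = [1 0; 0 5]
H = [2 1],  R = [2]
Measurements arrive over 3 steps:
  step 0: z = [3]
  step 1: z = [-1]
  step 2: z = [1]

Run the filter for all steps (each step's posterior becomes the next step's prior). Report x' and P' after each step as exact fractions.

step 0: x' = [27/26, 9/13], P' = [335/208 -31/13; -31/13 66/13]
step 1: x' = [24045/47423, -92649/47423], P' = [60168/47423 -84402/47423; -84402/47423 190950/47423]
step 2: x' = [169906/8756743, 7073089/8756743], P' = [11130857/8756743 -15619826/8756743; -15619826/8756743 35279670/8756743]

step 0: x̄ = F·x = [-9, -3]
step 0: P̄ = F·P·Fᵀ + Q = [38 11; 11 10]
step 0: y = z − H·x̄ = [24]
step 0: S = H·P̄·Hᵀ + R = [208]
step 0: K = P̄·Hᵀ·S⁻¹ = [87/208; 2/13]
step 0: x' = x̄ + K·y = [27/26, 9/13]
step 0: P' = (I − K·H)·P̄ = [335/208 -31/13; -31/13 66/13]
step 1: x̄ = F·x = [81/26, -9/26]
step 1: P̄ = F·P·Fᵀ + Q = [7071/208 3825/208; 3825/208 3423/208]
step 1: y = z − H·x̄ = [-179/26]
step 1: S = H·P̄·Hᵀ + R = [47423/208]
step 1: K = P̄·Hᵀ·S⁻¹ = [17967/47423; 11073/47423]
step 1: x' = x̄ + K·y = [24045/47423, -92649/47423]
step 1: P' = (I − K·H)·P̄ = [60168/47423 -84402/47423; -84402/47423 190950/47423]
step 2: x̄ = F·x = [-253902/47423, -116694/47423]
step 2: P̄ = F·P·Fᵀ + Q = [1319729/47423 681486/47423; 681486/47423 657037/47423]
step 2: y = z − H·x̄ = [671921/47423]
step 2: S = H·P̄·Hᵀ + R = [8756743/47423]
step 2: K = P̄·Hᵀ·S⁻¹ = [3320944/8756743; 2020009/8756743]
step 2: x' = x̄ + K·y = [169906/8756743, 7073089/8756743]
step 2: P' = (I − K·H)·P̄ = [11130857/8756743 -15619826/8756743; -15619826/8756743 35279670/8756743]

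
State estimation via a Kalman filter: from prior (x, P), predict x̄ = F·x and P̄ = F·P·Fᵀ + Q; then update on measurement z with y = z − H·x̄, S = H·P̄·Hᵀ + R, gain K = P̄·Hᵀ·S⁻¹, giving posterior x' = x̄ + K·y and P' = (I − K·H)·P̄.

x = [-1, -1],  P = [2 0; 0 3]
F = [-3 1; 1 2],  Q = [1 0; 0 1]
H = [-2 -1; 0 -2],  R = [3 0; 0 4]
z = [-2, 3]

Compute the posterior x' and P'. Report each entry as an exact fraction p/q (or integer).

x̄ = F·x = [2, -3]
P̄ = F·P·Fᵀ + Q = [22 0; 0 15]
y = z − H·x̄ = [-1, -3]
S = H·P̄·Hᵀ + R = [106 30; 30 64]
K = P̄·Hᵀ·S⁻¹ = [-704/1471 330/1471; -15/1471 -1365/2942]
x' = x̄ + K·y = [2656/1471, -4701/2942]
P' = (I − K·H)·P̄ = [1386/1471 -660/1471; -660/1471 1365/1471]

x' = [2656/1471, -4701/2942]
P' = [1386/1471 -660/1471; -660/1471 1365/1471]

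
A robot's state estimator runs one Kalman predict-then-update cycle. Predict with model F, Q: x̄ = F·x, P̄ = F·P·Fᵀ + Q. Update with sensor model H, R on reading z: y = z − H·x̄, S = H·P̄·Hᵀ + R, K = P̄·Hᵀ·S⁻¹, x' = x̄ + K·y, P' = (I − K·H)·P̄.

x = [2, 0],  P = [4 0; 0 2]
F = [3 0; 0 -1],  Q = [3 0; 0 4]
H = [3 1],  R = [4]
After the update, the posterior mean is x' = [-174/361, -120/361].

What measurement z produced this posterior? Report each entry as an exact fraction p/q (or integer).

z = [-2]

x̄ = F·x = [6, 0]
P̄ = F·P·Fᵀ + Q = [39 0; 0 6]
S = H·P̄·Hᵀ + R = [361]
K = P̄·Hᵀ·S⁻¹ = [117/361; 6/361]
x' − x̄ = [-2340/361, -120/361] = K·y
y = (KᵀK)⁻¹·Kᵀ·(x' − x̄) = [-20]
z = y + H·x̄ = [-20] + [18] = [-2]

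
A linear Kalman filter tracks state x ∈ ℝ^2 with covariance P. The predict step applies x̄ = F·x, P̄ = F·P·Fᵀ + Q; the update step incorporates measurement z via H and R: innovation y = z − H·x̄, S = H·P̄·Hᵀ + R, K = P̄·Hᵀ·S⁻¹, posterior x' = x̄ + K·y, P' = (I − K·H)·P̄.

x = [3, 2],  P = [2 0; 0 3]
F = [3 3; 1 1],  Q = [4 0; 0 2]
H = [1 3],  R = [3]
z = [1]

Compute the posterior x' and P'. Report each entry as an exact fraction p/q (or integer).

x̄ = F·x = [15, 5]
P̄ = F·P·Fᵀ + Q = [49 15; 15 7]
y = z − H·x̄ = [-29]
S = H·P̄·Hᵀ + R = [205]
K = P̄·Hᵀ·S⁻¹ = [94/205; 36/205]
x' = x̄ + K·y = [349/205, -19/205]
P' = (I − K·H)·P̄ = [1209/205 -309/205; -309/205 139/205]

x' = [349/205, -19/205]
P' = [1209/205 -309/205; -309/205 139/205]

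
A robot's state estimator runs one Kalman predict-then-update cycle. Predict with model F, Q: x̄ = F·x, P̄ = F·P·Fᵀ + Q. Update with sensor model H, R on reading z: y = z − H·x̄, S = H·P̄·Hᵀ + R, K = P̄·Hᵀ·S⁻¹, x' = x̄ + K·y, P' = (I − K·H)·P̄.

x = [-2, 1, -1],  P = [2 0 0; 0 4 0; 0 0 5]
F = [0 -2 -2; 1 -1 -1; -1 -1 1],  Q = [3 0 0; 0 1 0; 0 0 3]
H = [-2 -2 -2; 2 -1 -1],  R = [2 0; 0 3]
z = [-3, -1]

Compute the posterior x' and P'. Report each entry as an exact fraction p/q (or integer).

x̄ = F·x = [0, -2, 0]
P̄ = F·P·Fᵀ + Q = [39 18 -2; 18 12 -3; -2 -3 14]
y = z − H·x̄ = [-7, -3]
S = H·P̄·Hᵀ + R = [366 -148; -148 115]
K = P̄·Hᵀ·S⁻¹ = [-1737/10093 3206/10093; -1107/10093 945/10093; -2145/10093 -4077/10093]
x' = x̄ + K·y = [2541/10093, -15272/10093, 27246/10093]
P' = (I − K·H)·P̄ = [3785/10093 1314/10093 -3362/10093; 1314/10093 35823/10093 -36030/10093; -3362/10093 -36030/10093 41537/10093]

x' = [2541/10093, -15272/10093, 27246/10093]
P' = [3785/10093 1314/10093 -3362/10093; 1314/10093 35823/10093 -36030/10093; -3362/10093 -36030/10093 41537/10093]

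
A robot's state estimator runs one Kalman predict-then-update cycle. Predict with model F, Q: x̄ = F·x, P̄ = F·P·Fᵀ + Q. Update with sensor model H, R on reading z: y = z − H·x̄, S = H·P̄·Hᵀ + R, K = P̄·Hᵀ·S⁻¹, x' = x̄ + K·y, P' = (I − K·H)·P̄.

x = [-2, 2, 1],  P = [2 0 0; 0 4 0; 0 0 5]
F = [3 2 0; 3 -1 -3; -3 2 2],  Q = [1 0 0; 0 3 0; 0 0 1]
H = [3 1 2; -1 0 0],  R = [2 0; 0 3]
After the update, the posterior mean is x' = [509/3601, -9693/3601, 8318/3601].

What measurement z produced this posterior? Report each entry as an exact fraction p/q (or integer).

x̄ = F·x = [-2, -11, 12]
P̄ = F·P·Fᵀ + Q = [35 10 -2; 10 70 -56; -2 -56 55]
S = H·P̄·Hᵀ + R = [419 -111; -111 38]
K = P̄·Hᵀ·S⁻¹ = [333/3601 -2344/3601; -1566/3601 -5522/3601; 2046/3601 6166/3601]
x' − x̄ = [7711/3601, 29918/3601, -34894/3601] = K·y
y = (KᵀK)⁻¹·Kᵀ·(x' − x̄) = [-5, -4]
z = y + H·x̄ = [-5, -4] + [7, 2] = [2, -2]

z = [2, -2]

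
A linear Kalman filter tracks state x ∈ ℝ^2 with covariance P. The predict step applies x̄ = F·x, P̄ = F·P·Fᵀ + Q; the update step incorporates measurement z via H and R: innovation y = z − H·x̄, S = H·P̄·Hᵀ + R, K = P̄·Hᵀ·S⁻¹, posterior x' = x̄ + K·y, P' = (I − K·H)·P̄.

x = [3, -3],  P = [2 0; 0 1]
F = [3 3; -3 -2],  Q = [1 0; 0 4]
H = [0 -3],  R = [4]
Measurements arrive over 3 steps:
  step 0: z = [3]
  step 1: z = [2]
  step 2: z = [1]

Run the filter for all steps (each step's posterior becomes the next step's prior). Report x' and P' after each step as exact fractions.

step 0: x' = [-216/119, -123/119], P' = [740/119 -48/119; -48/119 52/119]
step 1: x' = [-16101/15347, -9258/15347], P' = [84143/15347 -6252/15347; -6252/15347 6768/15347]
step 2: x' = [-997281/1399579, -2044893/6997895], P' = [7604755/1399579 -563292/1399579; -563292/1399579 3082892/6997895]

step 0: x̄ = F·x = [0, -3]
step 0: P̄ = F·P·Fᵀ + Q = [28 -24; -24 26]
step 0: y = z − H·x̄ = [-6]
step 0: S = H·P̄·Hᵀ + R = [238]
step 0: K = P̄·Hᵀ·S⁻¹ = [36/119; -39/119]
step 0: x' = x̄ + K·y = [-216/119, -123/119]
step 0: P' = (I − K·H)·P̄ = [740/119 -48/119; -48/119 52/119]
step 1: x̄ = F·x = [-1017/119, 894/119]
step 1: P̄ = F·P·Fᵀ + Q = [6383/119 -6252/119; -6252/119 6768/119]
step 1: y = z − H·x̄ = [2920/119]
step 1: S = H·P̄·Hᵀ + R = [61388/119]
step 1: K = P̄·Hᵀ·S⁻¹ = [4689/15347; -5076/15347]
step 1: x' = x̄ + K·y = [-16101/15347, -9258/15347]
step 1: P' = (I − K·H)·P̄ = [84143/15347 -6252/15347; -6252/15347 6768/15347]
step 2: x̄ = F·x = [-76077/15347, 66819/15347]
step 2: P̄ = F·P·Fᵀ + Q = [721010/15347 -704115/15347; -704115/15347 770723/15347]
step 2: y = z − H·x̄ = [215804/15347]
step 2: S = H·P̄·Hᵀ + R = [6997895/15347]
step 2: K = P̄·Hᵀ·S⁻¹ = [422469/1399579; -2312169/6997895]
step 2: x' = x̄ + K·y = [-997281/1399579, -2044893/6997895]
step 2: P' = (I − K·H)·P̄ = [7604755/1399579 -563292/1399579; -563292/1399579 3082892/6997895]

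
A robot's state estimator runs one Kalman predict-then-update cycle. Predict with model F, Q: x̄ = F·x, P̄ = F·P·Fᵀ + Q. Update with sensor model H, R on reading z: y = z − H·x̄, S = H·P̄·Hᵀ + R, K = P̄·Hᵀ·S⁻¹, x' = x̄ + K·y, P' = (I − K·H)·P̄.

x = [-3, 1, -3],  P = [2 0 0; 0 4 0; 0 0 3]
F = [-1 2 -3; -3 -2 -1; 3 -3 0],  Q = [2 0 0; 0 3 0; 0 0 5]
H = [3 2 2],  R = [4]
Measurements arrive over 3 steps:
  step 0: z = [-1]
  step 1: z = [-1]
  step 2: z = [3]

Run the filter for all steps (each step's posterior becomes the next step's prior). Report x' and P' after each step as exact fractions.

step 0: x̄ = F·x = [14, 10, -12]
step 0: P̄ = F·P·Fᵀ + Q = [47 -1 -30; -1 40 6; -30 6 59]
step 0: y = z − H·x̄ = [-39]
step 0: S = H·P̄·Hᵀ + R = [499]
step 0: K = P̄·Hᵀ·S⁻¹ = [79/499; 89/499; 40/499]
step 0: x' = x̄ + K·y = [3905/499, 1519/499, -7548/499]
step 0: P' = (I − K·H)·P̄ = [17212/499 -7530/499 -18130/499; -7530/499 12039/499 -566/499; -18130/499 -566/499 27841/499]
step 1: x̄ = F·x = [21777/499, -7205/499, 7158/499]
step 1: P̄ = F·P·Fᵀ + Q = [245067/499 -66441/499 -33564/499; -66441/499 30998/499 -52572/499; -33564/499 -52572/499 401294/499]
step 1: y = z − H·x̄ = [-65736/499]
step 1: S = H·P̄·Hᵀ + R = [2316131/499]
step 1: K = P̄·Hᵀ·S⁻¹ = [535191/2316131; -14263/136243; 596752/2316131]
step 1: x' = x̄ + K·y = [30575289/2316131, -88253/136243, -45389226/2316131]
step 1: P' = (I − K·H)·P̄ = [563482704/2316131 -2843070/136243 -795821484/2316131; -2843070/136243 1532859/136243 2703220/136243; -795821484/2316131 2703220/136243 1148970990/2316131]
step 2: x̄ = F·x = [6034811/136243, -43336039/2316131, 96226770/2316131]
step 2: P̄ = F·P·Fᵀ + Q = [345884192/136243 -149878850/136243 311423328/136243; -149878850/136243 1160401907/2316131 -2534660616/2316131; 311423328/136243 -2534660616/2316131 6187431838/2316131]
step 2: y = z − H·x̄ = [-406608430/2316131]
step 2: S = H·P̄·Hᵀ + R = [94998669464/2316131]
step 2: K = P̄·Hᵀ·S⁻¹ = [5783151511/23749667366; -1299042346/11874833683; 5797033043/23749667366]
step 2: x' = x̄ + K·y = [18358775776/11874833683, 5868974253/11874833683, -15493235285/11874833683]
step 2: P' = (I − K·H)·P̄ = [1267074492970/11874833683 -88999393146/11874833683 -1805829194798/11874833683; -88999393146/11874833683 120671722563/11874833683 10229282464/11874833683; -1805829194798/11874833683 10229282464/11874833683 2704311542776/11874833683]

step 0: x' = [3905/499, 1519/499, -7548/499], P' = [17212/499 -7530/499 -18130/499; -7530/499 12039/499 -566/499; -18130/499 -566/499 27841/499]
step 1: x' = [30575289/2316131, -88253/136243, -45389226/2316131], P' = [563482704/2316131 -2843070/136243 -795821484/2316131; -2843070/136243 1532859/136243 2703220/136243; -795821484/2316131 2703220/136243 1148970990/2316131]
step 2: x' = [18358775776/11874833683, 5868974253/11874833683, -15493235285/11874833683], P' = [1267074492970/11874833683 -88999393146/11874833683 -1805829194798/11874833683; -88999393146/11874833683 120671722563/11874833683 10229282464/11874833683; -1805829194798/11874833683 10229282464/11874833683 2704311542776/11874833683]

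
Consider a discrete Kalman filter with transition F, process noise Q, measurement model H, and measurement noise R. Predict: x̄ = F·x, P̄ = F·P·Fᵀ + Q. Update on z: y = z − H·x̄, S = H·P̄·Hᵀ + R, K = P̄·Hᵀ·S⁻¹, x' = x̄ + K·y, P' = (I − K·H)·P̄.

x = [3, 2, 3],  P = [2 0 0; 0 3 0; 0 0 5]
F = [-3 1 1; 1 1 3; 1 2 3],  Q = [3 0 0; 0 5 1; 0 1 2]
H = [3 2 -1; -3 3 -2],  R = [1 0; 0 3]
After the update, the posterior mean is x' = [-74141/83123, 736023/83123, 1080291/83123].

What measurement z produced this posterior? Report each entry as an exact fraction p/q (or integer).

x̄ = F·x = [-4, 14, 16]
P̄ = F·P·Fᵀ + Q = [29 12 15; 12 55 54; 15 54 61]
S = H·P̄·Hᵀ + R = [381 -196; -196 319]
K = P̄·Hᵀ·S⁻¹ = [14748/83123 -12045/83123; 33464/83123 26033/83123; 28368/83123 16127/83123]
x' − x̄ = [258351/83123, -427699/83123, -249677/83123] = K·y
y = (KᵀK)⁻¹·Kᵀ·(x' − x̄) = [2, -19]
z = y + H·x̄ = [2, -19] + [0, 22] = [2, 3]

z = [2, 3]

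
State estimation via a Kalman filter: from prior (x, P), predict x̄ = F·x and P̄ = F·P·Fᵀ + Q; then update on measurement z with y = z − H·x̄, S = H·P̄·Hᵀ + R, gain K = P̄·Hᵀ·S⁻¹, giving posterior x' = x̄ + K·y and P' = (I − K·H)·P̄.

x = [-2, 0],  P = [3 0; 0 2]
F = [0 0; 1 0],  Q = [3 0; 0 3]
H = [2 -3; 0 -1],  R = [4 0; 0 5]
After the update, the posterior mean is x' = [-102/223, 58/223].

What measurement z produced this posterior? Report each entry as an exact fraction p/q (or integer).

z = [-2, -1]

x̄ = F·x = [0, -2]
P̄ = F·P·Fᵀ + Q = [3 0; 0 6]
S = H·P̄·Hᵀ + R = [70 18; 18 11]
K = P̄·Hᵀ·S⁻¹ = [33/223 -54/223; -45/223 -48/223]
x' − x̄ = [-102/223, 504/223] = K·y
y = (KᵀK)⁻¹·Kᵀ·(x' − x̄) = [-8, -3]
z = y + H·x̄ = [-8, -3] + [6, 2] = [-2, -1]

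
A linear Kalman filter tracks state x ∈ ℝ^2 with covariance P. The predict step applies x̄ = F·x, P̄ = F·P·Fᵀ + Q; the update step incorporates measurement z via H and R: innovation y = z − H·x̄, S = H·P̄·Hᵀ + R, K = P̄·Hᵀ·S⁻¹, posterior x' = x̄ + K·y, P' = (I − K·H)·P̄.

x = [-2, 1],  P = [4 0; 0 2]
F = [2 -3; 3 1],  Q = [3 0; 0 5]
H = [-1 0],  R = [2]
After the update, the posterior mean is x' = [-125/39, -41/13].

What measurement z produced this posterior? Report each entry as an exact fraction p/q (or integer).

z = [3]

x̄ = F·x = [-7, -5]
P̄ = F·P·Fᵀ + Q = [37 18; 18 43]
S = H·P̄·Hᵀ + R = [39]
K = P̄·Hᵀ·S⁻¹ = [-37/39; -6/13]
x' − x̄ = [148/39, 24/13] = K·y
y = (KᵀK)⁻¹·Kᵀ·(x' − x̄) = [-4]
z = y + H·x̄ = [-4] + [7] = [3]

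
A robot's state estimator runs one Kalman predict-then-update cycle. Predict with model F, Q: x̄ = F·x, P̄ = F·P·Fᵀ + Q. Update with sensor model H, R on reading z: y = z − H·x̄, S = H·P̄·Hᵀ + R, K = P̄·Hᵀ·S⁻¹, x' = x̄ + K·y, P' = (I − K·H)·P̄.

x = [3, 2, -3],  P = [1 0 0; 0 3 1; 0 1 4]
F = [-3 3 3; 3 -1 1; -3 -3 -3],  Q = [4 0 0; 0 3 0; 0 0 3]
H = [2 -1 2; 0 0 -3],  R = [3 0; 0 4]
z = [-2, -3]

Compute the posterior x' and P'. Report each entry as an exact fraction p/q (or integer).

x' = [-197342/48945, -177079/48945, 16383/16315]
P' = [121109/48945 282041/97890 -7236/16315; 282041/97890 1241939/195780 -102/16315; -7236/16315 -102/16315 7212/16315]

x̄ = F·x = [-12, 4, -6]
P̄ = F·P·Fᵀ + Q = [94 -6 -72; -6 17 -12; -72 -12 93]
y = z − H·x̄ = [38, -21]
S = H·P̄·Hᵀ + R = [264 -162; -162 841]
K = P̄·Hᵀ·S⁻¹ = [38521/97890 5427/16315; -38741/195780 153/32630; 18/16315 -5409/16315]
x' = x̄ + K·y = [-197342/48945, -177079/48945, 16383/16315]
P' = (I − K·H)·P̄ = [121109/48945 282041/97890 -7236/16315; 282041/97890 1241939/195780 -102/16315; -7236/16315 -102/16315 7212/16315]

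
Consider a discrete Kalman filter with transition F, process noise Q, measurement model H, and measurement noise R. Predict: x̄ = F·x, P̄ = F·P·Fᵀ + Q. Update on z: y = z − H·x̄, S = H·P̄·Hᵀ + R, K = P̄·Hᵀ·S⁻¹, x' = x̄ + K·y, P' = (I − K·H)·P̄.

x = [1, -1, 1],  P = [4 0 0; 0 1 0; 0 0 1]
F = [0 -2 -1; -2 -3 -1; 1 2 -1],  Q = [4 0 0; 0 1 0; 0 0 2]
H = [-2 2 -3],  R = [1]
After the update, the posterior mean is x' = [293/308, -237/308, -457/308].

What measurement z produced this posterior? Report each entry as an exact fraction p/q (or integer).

x̄ = F·x = [1, 0, -2]
P̄ = F·P·Fᵀ + Q = [9 7 -3; 7 27 -13; -3 -13 11]
S = H·P̄·Hᵀ + R = [308]
K = P̄·Hᵀ·S⁻¹ = [5/308; 79/308; -53/308]
x' − x̄ = [-15/308, -237/308, 159/308] = K·y
y = (KᵀK)⁻¹·Kᵀ·(x' − x̄) = [-3]
z = y + H·x̄ = [-3] + [4] = [1]

z = [1]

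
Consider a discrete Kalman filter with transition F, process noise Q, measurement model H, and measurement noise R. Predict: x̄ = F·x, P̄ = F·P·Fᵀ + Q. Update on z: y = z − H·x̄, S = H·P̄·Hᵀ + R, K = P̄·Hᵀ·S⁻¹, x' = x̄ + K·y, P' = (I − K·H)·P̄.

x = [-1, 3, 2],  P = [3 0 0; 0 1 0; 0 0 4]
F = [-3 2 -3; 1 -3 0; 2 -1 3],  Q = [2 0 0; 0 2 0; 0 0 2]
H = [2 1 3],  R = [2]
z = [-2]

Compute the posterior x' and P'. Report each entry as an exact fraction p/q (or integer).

x̄ = F·x = [3, -10, 1]
P̄ = F·P·Fᵀ + Q = [69 -15 -56; -15 14 9; -56 9 51]
y = z − H·x̄ = [-1]
S = H·P̄·Hᵀ + R = [73]
K = P̄·Hᵀ·S⁻¹ = [-45/73; 11/73; 50/73]
x' = x̄ + K·y = [264/73, -741/73, 23/73]
P' = (I − K·H)·P̄ = [3012/73 -600/73 -1838/73; -600/73 901/73 107/73; -1838/73 107/73 1223/73]

x' = [264/73, -741/73, 23/73]
P' = [3012/73 -600/73 -1838/73; -600/73 901/73 107/73; -1838/73 107/73 1223/73]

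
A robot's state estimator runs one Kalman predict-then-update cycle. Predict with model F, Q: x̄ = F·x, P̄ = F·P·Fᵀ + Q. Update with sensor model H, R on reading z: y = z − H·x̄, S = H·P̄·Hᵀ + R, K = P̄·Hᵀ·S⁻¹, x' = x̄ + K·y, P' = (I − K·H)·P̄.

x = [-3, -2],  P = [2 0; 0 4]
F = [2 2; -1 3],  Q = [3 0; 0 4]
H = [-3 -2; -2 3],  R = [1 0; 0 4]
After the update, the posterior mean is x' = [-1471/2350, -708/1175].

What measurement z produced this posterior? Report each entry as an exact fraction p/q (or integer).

z = [3, -1]

x̄ = F·x = [-10, -3]
P̄ = F·P·Fᵀ + Q = [27 20; 20 42]
S = H·P̄·Hᵀ + R = [652 -190; -190 250]
K = P̄·Hᵀ·S⁻¹ = [-2911/12690 -9539/63450; -983/6345 7178/31725]
x' − x̄ = [22029/2350, 2817/1175] = K·y
y = (KᵀK)⁻¹·Kᵀ·(x' − x̄) = [-33, -12]
z = y + H·x̄ = [-33, -12] + [36, 11] = [3, -1]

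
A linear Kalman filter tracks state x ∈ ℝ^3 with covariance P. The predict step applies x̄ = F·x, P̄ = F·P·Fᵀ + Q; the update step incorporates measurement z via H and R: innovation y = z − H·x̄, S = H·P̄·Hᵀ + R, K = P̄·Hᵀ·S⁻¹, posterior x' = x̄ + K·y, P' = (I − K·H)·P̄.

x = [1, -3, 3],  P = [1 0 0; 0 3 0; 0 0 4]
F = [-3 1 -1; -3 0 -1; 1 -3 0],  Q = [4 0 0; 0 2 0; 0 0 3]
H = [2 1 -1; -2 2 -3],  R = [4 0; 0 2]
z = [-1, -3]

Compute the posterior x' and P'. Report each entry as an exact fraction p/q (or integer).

x̄ = F·x = [-9, -6, 10]
P̄ = F·P·Fᵀ + Q = [20 13 -12; 13 15 -3; -12 -3 31]
y = z − H·x̄ = [33, 21]
S = H·P̄·Hᵀ + R = [236 132; 132 209]
K = P̄·Hᵀ·S⁻¹ = [971/2900 -77/725; 34/145 -137/1595; -101/1450 -2511/7975]
x' = x̄ + K·y = [-21/116, -21/319, 695/638]
P' = (I − K·H)·P̄ = [1661/2900 -51/145 -791/1450; -51/145 1850/319 6632/1595; -791/1450 6632/1595 26681/7975]

x' = [-21/116, -21/319, 695/638]
P' = [1661/2900 -51/145 -791/1450; -51/145 1850/319 6632/1595; -791/1450 6632/1595 26681/7975]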